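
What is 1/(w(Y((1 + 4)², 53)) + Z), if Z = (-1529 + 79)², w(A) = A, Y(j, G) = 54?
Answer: 1/2102554 ≈ 4.7561e-7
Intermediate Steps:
Z = 2102500 (Z = (-1450)² = 2102500)
1/(w(Y((1 + 4)², 53)) + Z) = 1/(54 + 2102500) = 1/2102554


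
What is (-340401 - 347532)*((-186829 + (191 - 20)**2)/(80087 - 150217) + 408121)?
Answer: -9844900235000847/35065 ≈ -2.8076e+11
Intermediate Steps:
(-340401 - 347532)*((-186829 + (191 - 20)**2)/(80087 - 150217) + 408121) = -687933*((-186829 + 171**2)/(-70130) + 408121) = -687933*((-186829 + 29241)*(-1/70130) + 408121) = -687933*(-157588*(-1/70130) + 408121) = -687933*(78794/35065 + 408121) = -687933*14310841659/35065 = -9844900235000847/35065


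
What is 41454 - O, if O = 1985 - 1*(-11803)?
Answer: 27666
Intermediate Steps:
O = 13788 (O = 1985 + 11803 = 13788)
41454 - O = 41454 - 1*13788 = 41454 - 13788 = 27666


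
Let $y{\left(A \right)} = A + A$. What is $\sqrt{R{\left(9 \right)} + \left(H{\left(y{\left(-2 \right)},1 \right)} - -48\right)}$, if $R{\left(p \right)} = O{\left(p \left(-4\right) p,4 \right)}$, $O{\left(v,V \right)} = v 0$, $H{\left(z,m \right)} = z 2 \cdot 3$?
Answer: $2 \sqrt{6} \approx 4.899$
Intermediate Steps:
$y{\left(A \right)} = 2 A$
$H{\left(z,m \right)} = 6 z$ ($H{\left(z,m \right)} = 2 z 3 = 6 z$)
$O{\left(v,V \right)} = 0$
$R{\left(p \right)} = 0$
$\sqrt{R{\left(9 \right)} + \left(H{\left(y{\left(-2 \right)},1 \right)} - -48\right)} = \sqrt{0 + \left(6 \cdot 2 \left(-2\right) - -48\right)} = \sqrt{0 + \left(6 \left(-4\right) + 48\right)} = \sqrt{0 + \left(-24 + 48\right)} = \sqrt{0 + 24} = \sqrt{24} = 2 \sqrt{6}$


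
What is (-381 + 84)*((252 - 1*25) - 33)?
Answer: -57618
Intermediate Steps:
(-381 + 84)*((252 - 1*25) - 33) = -297*((252 - 25) - 33) = -297*(227 - 33) = -297*194 = -57618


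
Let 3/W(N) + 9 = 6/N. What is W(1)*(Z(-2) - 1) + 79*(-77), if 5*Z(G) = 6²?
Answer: -30446/5 ≈ -6089.2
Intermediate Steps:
W(N) = 3/(-9 + 6/N)
Z(G) = 36/5 (Z(G) = (⅕)*6² = (⅕)*36 = 36/5)
W(1)*(Z(-2) - 1) + 79*(-77) = (-1*1/(-2 + 3*1))*(36/5 - 1) + 79*(-77) = -1*1/(-2 + 3)*(31/5) - 6083 = -1*1/1*(31/5) - 6083 = -1*1*1*(31/5) - 6083 = -1*31/5 - 6083 = -31/5 - 6083 = -30446/5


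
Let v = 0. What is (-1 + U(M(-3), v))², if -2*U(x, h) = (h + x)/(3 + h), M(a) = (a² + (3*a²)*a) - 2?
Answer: 1156/9 ≈ 128.44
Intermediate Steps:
M(a) = -2 + a² + 3*a³ (M(a) = (a² + 3*a³) - 2 = -2 + a² + 3*a³)
U(x, h) = -(h + x)/(2*(3 + h))
(-1 + U(M(-3), v))² = (-1 + (-1*0 - (-2 + (-3)² + 3*(-3)³))/(2*(3 + 0)))² = (-1 + (½)*(0 - (-2 + 9 + 3*(-27)))/3)² = (-1 + (½)*(⅓)*(0 - (-2 + 9 - 81)))² = (-1 + (½)*(⅓)*(0 - 1*(-74)))² = (-1 + (½)*(⅓)*(0 + 74))² = (-1 + (½)*(⅓)*74)² = (-1 + 37/3)² = (34/3)² = 1156/9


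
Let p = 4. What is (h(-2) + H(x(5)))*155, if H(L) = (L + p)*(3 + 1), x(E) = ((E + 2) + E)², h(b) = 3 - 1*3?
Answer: 91760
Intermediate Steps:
h(b) = 0 (h(b) = 3 - 3 = 0)
x(E) = (2 + 2*E)² (x(E) = ((2 + E) + E)² = (2 + 2*E)²)
H(L) = 16 + 4*L (H(L) = (L + 4)*(3 + 1) = (4 + L)*4 = 16 + 4*L)
(h(-2) + H(x(5)))*155 = (0 + (16 + 4*(4*(1 + 5)²)))*155 = (0 + (16 + 4*(4*6²)))*155 = (0 + (16 + 4*(4*36)))*155 = (0 + (16 + 4*144))*155 = (0 + (16 + 576))*155 = (0 + 592)*155 = 592*155 = 91760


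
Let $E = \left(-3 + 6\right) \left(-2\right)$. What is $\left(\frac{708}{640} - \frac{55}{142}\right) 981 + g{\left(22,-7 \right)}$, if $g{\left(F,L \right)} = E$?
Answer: $\frac{7943667}{11360} \approx 699.27$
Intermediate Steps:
$E = -6$ ($E = 3 \left(-2\right) = -6$)
$g{\left(F,L \right)} = -6$
$\left(\frac{708}{640} - \frac{55}{142}\right) 981 + g{\left(22,-7 \right)} = \left(\frac{708}{640} - \frac{55}{142}\right) 981 - 6 = \left(708 \cdot \frac{1}{640} - \frac{55}{142}\right) 981 - 6 = \left(\frac{177}{160} - \frac{55}{142}\right) 981 - 6 = \frac{8167}{11360} \cdot 981 - 6 = \frac{8011827}{11360} - 6 = \frac{7943667}{11360}$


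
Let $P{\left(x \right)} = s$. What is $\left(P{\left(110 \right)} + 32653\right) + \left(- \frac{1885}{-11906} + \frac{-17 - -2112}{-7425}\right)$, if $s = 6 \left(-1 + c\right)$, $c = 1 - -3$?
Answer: $\frac{577634485721}{17680410} \approx 32671.0$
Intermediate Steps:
$c = 4$ ($c = 1 + 3 = 4$)
$s = 18$ ($s = 6 \left(-1 + 4\right) = 6 \cdot 3 = 18$)
$P{\left(x \right)} = 18$
$\left(P{\left(110 \right)} + 32653\right) + \left(- \frac{1885}{-11906} + \frac{-17 - -2112}{-7425}\right) = \left(18 + 32653\right) + \left(- \frac{1885}{-11906} + \frac{-17 - -2112}{-7425}\right) = 32671 + \left(\left(-1885\right) \left(- \frac{1}{11906}\right) + \left(-17 + 2112\right) \left(- \frac{1}{7425}\right)\right) = 32671 + \left(\frac{1885}{11906} + 2095 \left(- \frac{1}{7425}\right)\right) = 32671 + \left(\frac{1885}{11906} - \frac{419}{1485}\right) = 32671 - \frac{2189389}{17680410} = \frac{577634485721}{17680410}$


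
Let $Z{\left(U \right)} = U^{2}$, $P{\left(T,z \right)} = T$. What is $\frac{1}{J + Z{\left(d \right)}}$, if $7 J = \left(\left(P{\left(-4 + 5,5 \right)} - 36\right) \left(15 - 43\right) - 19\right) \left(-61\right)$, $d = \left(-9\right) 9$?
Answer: $- \frac{7}{12694} \approx -0.00055144$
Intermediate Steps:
$d = -81$
$J = - \frac{58621}{7}$ ($J = \frac{\left(\left(\left(-4 + 5\right) - 36\right) \left(15 - 43\right) - 19\right) \left(-61\right)}{7} = \frac{\left(\left(1 - 36\right) \left(-28\right) - 19\right) \left(-61\right)}{7} = \frac{\left(\left(-35\right) \left(-28\right) - 19\right) \left(-61\right)}{7} = \frac{\left(980 - 19\right) \left(-61\right)}{7} = \frac{961 \left(-61\right)}{7} = \frac{1}{7} \left(-58621\right) = - \frac{58621}{7} \approx -8374.4$)
$\frac{1}{J + Z{\left(d \right)}} = \frac{1}{- \frac{58621}{7} + \left(-81\right)^{2}} = \frac{1}{- \frac{58621}{7} + 6561} = \frac{1}{- \frac{12694}{7}} = - \frac{7}{12694}$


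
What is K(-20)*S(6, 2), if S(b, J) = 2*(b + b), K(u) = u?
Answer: -480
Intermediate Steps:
S(b, J) = 4*b (S(b, J) = 2*(2*b) = 4*b)
K(-20)*S(6, 2) = -80*6 = -20*24 = -480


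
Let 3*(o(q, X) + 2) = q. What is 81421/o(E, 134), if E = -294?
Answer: -81421/100 ≈ -814.21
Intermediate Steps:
o(q, X) = -2 + q/3
81421/o(E, 134) = 81421/(-2 + (⅓)*(-294)) = 81421/(-2 - 98) = 81421/(-100) = 81421*(-1/100) = -81421/100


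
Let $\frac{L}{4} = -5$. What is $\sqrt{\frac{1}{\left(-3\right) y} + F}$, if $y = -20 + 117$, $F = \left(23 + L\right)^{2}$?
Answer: $\frac{\sqrt{761838}}{291} \approx 2.9994$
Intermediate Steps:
$L = -20$ ($L = 4 \left(-5\right) = -20$)
$F = 9$ ($F = \left(23 - 20\right)^{2} = 3^{2} = 9$)
$y = 97$
$\sqrt{\frac{1}{\left(-3\right) y} + F} = \sqrt{\frac{1}{\left(-3\right) 97} + 9} = \sqrt{\frac{1}{-291} + 9} = \sqrt{- \frac{1}{291} + 9} = \sqrt{\frac{2618}{291}} = \frac{\sqrt{761838}}{291}$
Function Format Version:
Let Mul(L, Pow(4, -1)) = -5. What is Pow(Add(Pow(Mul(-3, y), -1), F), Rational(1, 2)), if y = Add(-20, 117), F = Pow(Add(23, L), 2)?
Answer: Mul(Rational(1, 291), Pow(761838, Rational(1, 2))) ≈ 2.9994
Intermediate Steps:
L = -20 (L = Mul(4, -5) = -20)
F = 9 (F = Pow(Add(23, -20), 2) = Pow(3, 2) = 9)
y = 97
Pow(Add(Pow(Mul(-3, y), -1), F), Rational(1, 2)) = Pow(Add(Pow(Mul(-3, 97), -1), 9), Rational(1, 2)) = Pow(Add(Pow(-291, -1), 9), Rational(1, 2)) = Pow(Add(Rational(-1, 291), 9), Rational(1, 2)) = Pow(Rational(2618, 291), Rational(1, 2)) = Mul(Rational(1, 291), Pow(761838, Rational(1, 2)))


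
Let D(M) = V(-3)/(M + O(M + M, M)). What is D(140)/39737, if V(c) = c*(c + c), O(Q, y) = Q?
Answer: 3/2781590 ≈ 1.0785e-6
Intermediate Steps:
V(c) = 2*c² (V(c) = c*(2*c) = 2*c²)
D(M) = 6/M (D(M) = (2*(-3)²)/(M + (M + M)) = (2*9)/(M + 2*M) = 18/(3*M) = (1/(3*M))*18 = 6/M)
D(140)/39737 = (6/140)/39737 = (6*(1/140))*(1/39737) = (3/70)*(1/39737) = 3/2781590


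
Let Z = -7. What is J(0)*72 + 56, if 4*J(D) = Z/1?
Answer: -70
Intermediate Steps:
J(D) = -7/4 (J(D) = (-7/1)/4 = (-7*1)/4 = (¼)*(-7) = -7/4)
J(0)*72 + 56 = -7/4*72 + 56 = -126 + 56 = -70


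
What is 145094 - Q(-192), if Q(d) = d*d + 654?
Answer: 107576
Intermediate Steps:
Q(d) = 654 + d² (Q(d) = d² + 654 = 654 + d²)
145094 - Q(-192) = 145094 - (654 + (-192)²) = 145094 - (654 + 36864) = 145094 - 1*37518 = 145094 - 37518 = 107576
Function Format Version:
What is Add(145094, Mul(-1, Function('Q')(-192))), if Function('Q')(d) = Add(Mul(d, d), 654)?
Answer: 107576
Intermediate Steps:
Function('Q')(d) = Add(654, Pow(d, 2)) (Function('Q')(d) = Add(Pow(d, 2), 654) = Add(654, Pow(d, 2)))
Add(145094, Mul(-1, Function('Q')(-192))) = Add(145094, Mul(-1, Add(654, Pow(-192, 2)))) = Add(145094, Mul(-1, Add(654, 36864))) = Add(145094, Mul(-1, 37518)) = Add(145094, -37518) = 107576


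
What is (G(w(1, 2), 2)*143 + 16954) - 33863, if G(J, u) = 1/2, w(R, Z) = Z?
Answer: -33675/2 ≈ -16838.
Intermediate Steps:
G(J, u) = 1/2
(G(w(1, 2), 2)*143 + 16954) - 33863 = ((1/2)*143 + 16954) - 33863 = (143/2 + 16954) - 33863 = 34051/2 - 33863 = -33675/2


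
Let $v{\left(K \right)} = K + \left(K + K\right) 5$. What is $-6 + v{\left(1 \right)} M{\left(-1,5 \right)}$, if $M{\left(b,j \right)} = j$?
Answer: $49$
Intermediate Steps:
$v{\left(K \right)} = 11 K$ ($v{\left(K \right)} = K + 2 K 5 = K + 10 K = 11 K$)
$-6 + v{\left(1 \right)} M{\left(-1,5 \right)} = -6 + 11 \cdot 1 \cdot 5 = -6 + 11 \cdot 5 = -6 + 55 = 49$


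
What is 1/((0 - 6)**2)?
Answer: 1/36 ≈ 0.027778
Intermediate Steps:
1/((0 - 6)**2) = 1/((-6)**2) = 1/36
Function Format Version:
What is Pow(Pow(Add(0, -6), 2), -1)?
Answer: Rational(1, 36) ≈ 0.027778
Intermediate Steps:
Pow(Pow(Add(0, -6), 2), -1) = Pow(Pow(-6, 2), -1) = Pow(36, -1) = Rational(1, 36)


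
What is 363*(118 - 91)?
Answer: 9801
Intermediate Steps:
363*(118 - 91) = 363*27 = 9801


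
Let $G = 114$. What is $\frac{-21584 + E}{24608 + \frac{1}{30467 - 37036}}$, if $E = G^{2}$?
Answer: $- \frac{56414572}{161649951} \approx -0.34899$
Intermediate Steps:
$E = 12996$ ($E = 114^{2} = 12996$)
$\frac{-21584 + E}{24608 + \frac{1}{30467 - 37036}} = \frac{-21584 + 12996}{24608 + \frac{1}{30467 - 37036}} = - \frac{8588}{24608 + \frac{1}{-6569}} = - \frac{8588}{24608 - \frac{1}{6569}} = - \frac{8588}{\frac{161649951}{6569}} = \left(-8588\right) \frac{6569}{161649951} = - \frac{56414572}{161649951}$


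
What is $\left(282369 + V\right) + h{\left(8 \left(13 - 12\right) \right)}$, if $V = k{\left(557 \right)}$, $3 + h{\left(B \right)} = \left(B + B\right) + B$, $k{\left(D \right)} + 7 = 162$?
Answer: $282545$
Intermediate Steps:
$k{\left(D \right)} = 155$ ($k{\left(D \right)} = -7 + 162 = 155$)
$h{\left(B \right)} = -3 + 3 B$ ($h{\left(B \right)} = -3 + \left(\left(B + B\right) + B\right) = -3 + \left(2 B + B\right) = -3 + 3 B$)
$V = 155$
$\left(282369 + V\right) + h{\left(8 \left(13 - 12\right) \right)} = \left(282369 + 155\right) - \left(3 - 3 \cdot 8 \left(13 - 12\right)\right) = 282524 - \left(3 - 3 \cdot 8 \cdot 1\right) = 282524 + \left(-3 + 3 \cdot 8\right) = 282524 + \left(-3 + 24\right) = 282524 + 21 = 282545$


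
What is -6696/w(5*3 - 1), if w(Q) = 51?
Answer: -2232/17 ≈ -131.29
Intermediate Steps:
-6696/w(5*3 - 1) = -6696/51 = -6696*1/51 = -2232/17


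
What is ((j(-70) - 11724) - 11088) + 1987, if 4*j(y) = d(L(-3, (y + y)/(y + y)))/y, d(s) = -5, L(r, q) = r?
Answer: -1166199/56 ≈ -20825.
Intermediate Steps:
j(y) = -5/(4*y) (j(y) = (-5/y)/4 = -5/(4*y))
((j(-70) - 11724) - 11088) + 1987 = ((-5/4/(-70) - 11724) - 11088) + 1987 = ((-5/4*(-1/70) - 11724) - 11088) + 1987 = ((1/56 - 11724) - 11088) + 1987 = (-656543/56 - 11088) + 1987 = -1277471/56 + 1987 = -1166199/56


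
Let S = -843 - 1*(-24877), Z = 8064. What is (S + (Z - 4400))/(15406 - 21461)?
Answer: -27698/6055 ≈ -4.5744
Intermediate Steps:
S = 24034 (S = -843 + 24877 = 24034)
(S + (Z - 4400))/(15406 - 21461) = (24034 + (8064 - 4400))/(15406 - 21461) = (24034 + 3664)/(-6055) = 27698*(-1/6055) = -27698/6055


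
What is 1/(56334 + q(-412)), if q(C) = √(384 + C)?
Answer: 28167/1586759792 - I*√7/1586759792 ≈ 1.7751e-5 - 1.6674e-9*I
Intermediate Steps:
1/(56334 + q(-412)) = 1/(56334 + √(384 - 412)) = 1/(56334 + √(-28)) = 1/(56334 + 2*I*√7)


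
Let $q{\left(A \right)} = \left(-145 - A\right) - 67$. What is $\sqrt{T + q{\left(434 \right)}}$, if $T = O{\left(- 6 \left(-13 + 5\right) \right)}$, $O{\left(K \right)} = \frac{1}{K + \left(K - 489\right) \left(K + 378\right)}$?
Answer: $\frac{i \sqrt{22788038513922}}{187818} \approx 25.417 i$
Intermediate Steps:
$q{\left(A \right)} = -212 - A$
$O{\left(K \right)} = \frac{1}{K + \left(-489 + K\right) \left(378 + K\right)}$
$T = - \frac{1}{187818}$ ($T = \frac{1}{-184842 + \left(- 6 \left(-13 + 5\right)\right)^{2} - 110 \left(- 6 \left(-13 + 5\right)\right)} = \frac{1}{-184842 + \left(\left(-6\right) \left(-8\right)\right)^{2} - 110 \left(\left(-6\right) \left(-8\right)\right)} = \frac{1}{-184842 + 48^{2} - 5280} = \frac{1}{-184842 + 2304 - 5280} = \frac{1}{-187818} = - \frac{1}{187818} \approx -5.3243 \cdot 10^{-6}$)
$\sqrt{T + q{\left(434 \right)}} = \sqrt{- \frac{1}{187818} - 646} = \sqrt{- \frac{121330429}{187818}} = \frac{i \sqrt{22788038513922}}{187818}$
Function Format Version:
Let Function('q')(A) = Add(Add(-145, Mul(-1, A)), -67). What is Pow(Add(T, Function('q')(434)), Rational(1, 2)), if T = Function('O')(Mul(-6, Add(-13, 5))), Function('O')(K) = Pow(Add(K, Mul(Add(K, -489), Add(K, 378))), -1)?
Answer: Mul(Rational(1, 187818), I, Pow(22788038513922, Rational(1, 2))) ≈ Mul(25.417, I)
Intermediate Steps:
Function('q')(A) = Add(-212, Mul(-1, A))
Function('O')(K) = Pow(Add(K, Mul(Add(-489, K), Add(378, K))), -1)
T = Rational(-1, 187818) (T = Pow(Add(-184842, Pow(Mul(-6, Add(-13, 5)), 2), Mul(-110, Mul(-6, Add(-13, 5)))), -1) = Pow(Add(-184842, Pow(Mul(-6, -8), 2), Mul(-110, Mul(-6, -8))), -1) = Pow(Add(-184842, Pow(48, 2), Mul(-110, 48)), -1) = Pow(Add(-184842, 2304, -5280), -1) = Pow(-187818, -1) = Rational(-1, 187818) ≈ -5.3243e-6)
Pow(Add(T, Function('q')(434)), Rational(1, 2)) = Pow(Add(Rational(-1, 187818), Add(-212, Mul(-1, 434))), Rational(1, 2)) = Pow(Add(Rational(-1, 187818), Add(-212, -434)), Rational(1, 2)) = Pow(Add(Rational(-1, 187818), -646), Rational(1, 2)) = Pow(Rational(-121330429, 187818), Rational(1, 2)) = Mul(Rational(1, 187818), I, Pow(22788038513922, Rational(1, 2)))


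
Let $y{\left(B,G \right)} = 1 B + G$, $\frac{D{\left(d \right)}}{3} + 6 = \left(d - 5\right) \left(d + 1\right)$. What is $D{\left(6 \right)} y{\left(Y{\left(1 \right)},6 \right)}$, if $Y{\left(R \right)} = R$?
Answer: $21$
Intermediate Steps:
$D{\left(d \right)} = -18 + 3 \left(1 + d\right) \left(-5 + d\right)$ ($D{\left(d \right)} = -18 + 3 \left(d - 5\right) \left(d + 1\right) = -18 + 3 \left(-5 + d\right) \left(1 + d\right) = -18 + 3 \left(1 + d\right) \left(-5 + d\right)$)
$y{\left(B,G \right)} = B + G$
$D{\left(6 \right)} y{\left(Y{\left(1 \right)},6 \right)} = \left(-33 - 72 + 3 \cdot 6^{2}\right) \left(1 + 6\right) = \left(-33 - 72 + 3 \cdot 36\right) 7 = \left(-33 - 72 + 108\right) 7 = 3 \cdot 7 = 21$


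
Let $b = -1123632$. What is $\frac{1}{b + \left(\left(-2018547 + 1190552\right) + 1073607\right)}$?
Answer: $- \frac{1}{878020} \approx -1.1389 \cdot 10^{-6}$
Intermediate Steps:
$\frac{1}{b + \left(\left(-2018547 + 1190552\right) + 1073607\right)} = \frac{1}{-1123632 + \left(\left(-2018547 + 1190552\right) + 1073607\right)} = \frac{1}{-1123632 + \left(-827995 + 1073607\right)} = \frac{1}{-1123632 + 245612} = \frac{1}{-878020} = - \frac{1}{878020}$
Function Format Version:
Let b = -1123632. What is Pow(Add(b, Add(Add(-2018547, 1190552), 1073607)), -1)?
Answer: Rational(-1, 878020) ≈ -1.1389e-6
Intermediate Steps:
Pow(Add(b, Add(Add(-2018547, 1190552), 1073607)), -1) = Pow(Add(-1123632, Add(Add(-2018547, 1190552), 1073607)), -1) = Pow(Add(-1123632, Add(-827995, 1073607)), -1) = Pow(Add(-1123632, 245612), -1) = Pow(-878020, -1) = Rational(-1, 878020)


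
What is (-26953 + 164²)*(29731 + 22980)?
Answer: -3004527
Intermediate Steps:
(-26953 + 164²)*(29731 + 22980) = (-26953 + 26896)*52711 = -57*52711 = -3004527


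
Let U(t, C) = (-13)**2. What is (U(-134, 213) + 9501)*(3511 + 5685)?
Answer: 88925320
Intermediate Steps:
U(t, C) = 169
(U(-134, 213) + 9501)*(3511 + 5685) = (169 + 9501)*(3511 + 5685) = 9670*9196 = 88925320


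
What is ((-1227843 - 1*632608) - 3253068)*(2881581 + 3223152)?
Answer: -31216668185427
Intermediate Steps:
((-1227843 - 1*632608) - 3253068)*(2881581 + 3223152) = ((-1227843 - 632608) - 3253068)*6104733 = (-1860451 - 3253068)*6104733 = -5113519*6104733 = -31216668185427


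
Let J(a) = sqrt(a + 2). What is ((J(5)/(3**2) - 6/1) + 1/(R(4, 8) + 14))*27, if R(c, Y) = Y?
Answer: -3537/22 + 3*sqrt(7) ≈ -152.84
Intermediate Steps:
J(a) = sqrt(2 + a)
((J(5)/(3**2) - 6/1) + 1/(R(4, 8) + 14))*27 = ((sqrt(2 + 5)/(3**2) - 6/1) + 1/(8 + 14))*27 = ((sqrt(7)/9 - 6*1) + 1/22)*27 = ((sqrt(7)*(1/9) - 6) + 1/22)*27 = ((sqrt(7)/9 - 6) + 1/22)*27 = ((-6 + sqrt(7)/9) + 1/22)*27 = (-131/22 + sqrt(7)/9)*27 = -3537/22 + 3*sqrt(7)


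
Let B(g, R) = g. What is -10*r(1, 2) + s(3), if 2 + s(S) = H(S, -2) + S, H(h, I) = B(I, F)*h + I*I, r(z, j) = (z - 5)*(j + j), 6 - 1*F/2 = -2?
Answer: 159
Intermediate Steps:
F = 16 (F = 12 - 2*(-2) = 12 + 4 = 16)
r(z, j) = 2*j*(-5 + z) (r(z, j) = (-5 + z)*(2*j) = 2*j*(-5 + z))
H(h, I) = I**2 + I*h (H(h, I) = I*h + I*I = I*h + I**2 = I**2 + I*h)
s(S) = 2 - S (s(S) = -2 + (-2*(-2 + S) + S) = -2 + ((4 - 2*S) + S) = -2 + (4 - S) = 2 - S)
-10*r(1, 2) + s(3) = -20*2*(-5 + 1) + (2 - 1*3) = -20*2*(-4) + (2 - 3) = -10*(-16) - 1 = 160 - 1 = 159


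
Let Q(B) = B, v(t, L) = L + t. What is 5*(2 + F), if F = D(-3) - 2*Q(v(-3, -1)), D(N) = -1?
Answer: 45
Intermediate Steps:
F = 7 (F = -1 - 2*(-1 - 3) = -1 - 2*(-4) = -1 + 8 = 7)
5*(2 + F) = 5*(2 + 7) = 5*9 = 45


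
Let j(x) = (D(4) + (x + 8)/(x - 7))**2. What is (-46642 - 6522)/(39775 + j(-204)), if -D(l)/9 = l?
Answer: -2366914444/1825582775 ≈ -1.2965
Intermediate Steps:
D(l) = -9*l
j(x) = (-36 + (8 + x)/(-7 + x))**2 (j(x) = (-9*4 + (x + 8)/(x - 7))**2 = (-36 + (8 + x)/(-7 + x))**2)
(-46642 - 6522)/(39775 + j(-204)) = (-46642 - 6522)/(39775 + 25*(-52 + 7*(-204))**2/(-7 - 204)**2) = -53164/(39775 + 25*(-52 - 1428)**2/(-211)**2) = -53164/(39775 + 25*(-1480)**2*(1/44521)) = -53164/(39775 + 25*2190400*(1/44521)) = -53164/(39775 + 54760000/44521) = -53164/1825582775/44521 = -53164*44521/1825582775 = -2366914444/1825582775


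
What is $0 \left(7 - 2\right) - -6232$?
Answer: $6232$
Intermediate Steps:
$0 \left(7 - 2\right) - -6232 = 0 \cdot 5 + 6232 = 0 + 6232 = 6232$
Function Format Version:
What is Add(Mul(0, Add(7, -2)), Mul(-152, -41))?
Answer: 6232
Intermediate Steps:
Add(Mul(0, Add(7, -2)), Mul(-152, -41)) = Add(Mul(0, 5), 6232) = Add(0, 6232) = 6232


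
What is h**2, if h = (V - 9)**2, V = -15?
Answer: 331776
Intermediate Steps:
h = 576 (h = (-15 - 9)**2 = (-24)**2 = 576)
h**2 = 576**2 = 331776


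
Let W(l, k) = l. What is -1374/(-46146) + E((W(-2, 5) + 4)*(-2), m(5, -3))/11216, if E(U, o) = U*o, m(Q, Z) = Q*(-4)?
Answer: 198984/5391391 ≈ 0.036908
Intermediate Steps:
m(Q, Z) = -4*Q
-1374/(-46146) + E((W(-2, 5) + 4)*(-2), m(5, -3))/11216 = -1374/(-46146) + (((-2 + 4)*(-2))*(-4*5))/11216 = -1374*(-1/46146) + ((2*(-2))*(-20))*(1/11216) = 229/7691 - 4*(-20)*(1/11216) = 229/7691 + 80*(1/11216) = 229/7691 + 5/701 = 198984/5391391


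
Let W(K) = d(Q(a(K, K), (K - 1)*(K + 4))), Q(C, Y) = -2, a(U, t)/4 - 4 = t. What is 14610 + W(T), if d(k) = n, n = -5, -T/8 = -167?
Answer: 14605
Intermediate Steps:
T = 1336 (T = -8*(-167) = 1336)
a(U, t) = 16 + 4*t
d(k) = -5
W(K) = -5
14610 + W(T) = 14610 - 5 = 14605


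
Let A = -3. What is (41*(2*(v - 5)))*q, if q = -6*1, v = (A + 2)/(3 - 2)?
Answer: 2952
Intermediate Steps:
v = -1 (v = (-3 + 2)/(3 - 2) = -1/1 = -1*1 = -1)
q = -6
(41*(2*(v - 5)))*q = (41*(2*(-1 - 5)))*(-6) = (41*(2*(-6)))*(-6) = (41*(-12))*(-6) = -492*(-6) = 2952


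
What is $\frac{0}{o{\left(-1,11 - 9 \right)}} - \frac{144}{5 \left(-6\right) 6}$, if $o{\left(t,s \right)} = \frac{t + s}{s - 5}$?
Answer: $\frac{4}{5} \approx 0.8$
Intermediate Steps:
$o{\left(t,s \right)} = \frac{s + t}{-5 + s}$
$\frac{0}{o{\left(-1,11 - 9 \right)}} - \frac{144}{5 \left(-6\right) 6} = \frac{0}{\frac{1}{-5 + \left(11 - 9\right)} \left(\left(11 - 9\right) - 1\right)} - \frac{144}{5 \left(-6\right) 6} = \frac{0}{\frac{1}{-5 + 2} \left(2 - 1\right)} - \frac{144}{\left(-30\right) 6} = \frac{0}{\frac{1}{-3} \cdot 1} - \frac{144}{-180} = \frac{0}{\left(- \frac{1}{3}\right) 1} - - \frac{4}{5} = \frac{0}{- \frac{1}{3}} + \frac{4}{5} = 0 \left(-3\right) + \frac{4}{5} = 0 + \frac{4}{5} = \frac{4}{5}$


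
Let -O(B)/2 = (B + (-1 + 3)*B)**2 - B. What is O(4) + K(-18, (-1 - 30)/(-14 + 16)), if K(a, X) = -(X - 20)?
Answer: -489/2 ≈ -244.50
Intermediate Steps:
K(a, X) = 20 - X (K(a, X) = -(-20 + X) = 20 - X)
O(B) = -18*B**2 + 2*B (O(B) = -2*((B + (-1 + 3)*B)**2 - B) = -2*((B + 2*B)**2 - B) = -2*((3*B)**2 - B) = -2*(9*B**2 - B) = -2*(-B + 9*B**2) = -18*B**2 + 2*B)
O(4) + K(-18, (-1 - 30)/(-14 + 16)) = 2*4*(1 - 9*4) + (20 - (-1 - 30)/(-14 + 16)) = 2*4*(1 - 36) + (20 - (-31)/2) = 2*4*(-35) + (20 - (-31)/2) = -280 + (20 - 1*(-31/2)) = -280 + (20 + 31/2) = -280 + 71/2 = -489/2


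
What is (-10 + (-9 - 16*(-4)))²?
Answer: 2025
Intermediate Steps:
(-10 + (-9 - 16*(-4)))² = (-10 + (-9 - 1*(-64)))² = (-10 + (-9 + 64))² = (-10 + 55)² = 45² = 2025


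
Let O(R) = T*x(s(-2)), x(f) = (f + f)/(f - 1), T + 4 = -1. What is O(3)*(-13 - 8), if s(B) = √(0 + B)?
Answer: 210*√2/(I + √2) ≈ 140.0 - 98.995*I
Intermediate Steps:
T = -5 (T = -4 - 1 = -5)
s(B) = √B
x(f) = 2*f/(-1 + f) (x(f) = (2*f)/(-1 + f) = 2*f/(-1 + f))
O(R) = -10*I*√2/(-1 + I*√2) (O(R) = -10*√(-2)/(-1 + √(-2)) = -10*I*√2/(-1 + I*√2))
O(3)*(-13 - 8) = (-10*√2/(I + √2))*(-13 - 8) = -10*√2/(I + √2)*(-21) = 210*√2/(I + √2)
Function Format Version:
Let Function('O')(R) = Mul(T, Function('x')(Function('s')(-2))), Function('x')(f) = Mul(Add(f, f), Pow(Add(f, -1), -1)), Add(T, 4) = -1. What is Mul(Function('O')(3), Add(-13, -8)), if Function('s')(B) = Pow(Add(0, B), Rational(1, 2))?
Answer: Mul(210, Pow(2, Rational(1, 2)), Pow(Add(I, Pow(2, Rational(1, 2))), -1)) ≈ Add(140.00, Mul(-98.995, I))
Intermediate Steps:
T = -5 (T = Add(-4, -1) = -5)
Function('s')(B) = Pow(B, Rational(1, 2))
Function('x')(f) = Mul(2, f, Pow(Add(-1, f), -1)) (Function('x')(f) = Mul(Mul(2, f), Pow(Add(-1, f), -1)) = Mul(2, f, Pow(Add(-1, f), -1)))
Function('O')(R) = Mul(-10, I, Pow(2, Rational(1, 2)), Pow(Add(-1, Mul(I, Pow(2, Rational(1, 2)))), -1)) (Function('O')(R) = Mul(-5, Mul(2, Pow(-2, Rational(1, 2)), Pow(Add(-1, Pow(-2, Rational(1, 2))), -1))) = Mul(-5, Mul(2, Mul(I, Pow(2, Rational(1, 2))), Pow(Add(-1, Mul(I, Pow(2, Rational(1, 2)))), -1))) = Mul(-5, Mul(2, I, Pow(2, Rational(1, 2)), Pow(Add(-1, Mul(I, Pow(2, Rational(1, 2)))), -1))) = Mul(-10, I, Pow(2, Rational(1, 2)), Pow(Add(-1, Mul(I, Pow(2, Rational(1, 2)))), -1)))
Mul(Function('O')(3), Add(-13, -8)) = Mul(Mul(-10, Pow(2, Rational(1, 2)), Pow(Add(I, Pow(2, Rational(1, 2))), -1)), Add(-13, -8)) = Mul(Mul(-10, Pow(2, Rational(1, 2)), Pow(Add(I, Pow(2, Rational(1, 2))), -1)), -21) = Mul(210, Pow(2, Rational(1, 2)), Pow(Add(I, Pow(2, Rational(1, 2))), -1))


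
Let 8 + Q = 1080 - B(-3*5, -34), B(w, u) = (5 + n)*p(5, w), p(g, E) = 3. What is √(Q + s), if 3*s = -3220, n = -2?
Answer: I*√93/3 ≈ 3.2146*I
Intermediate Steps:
s = -3220/3 (s = (⅓)*(-3220) = -3220/3 ≈ -1073.3)
B(w, u) = 9 (B(w, u) = (5 - 2)*3 = 3*3 = 9)
Q = 1063 (Q = -8 + (1080 - 1*9) = -8 + (1080 - 9) = -8 + 1071 = 1063)
√(Q + s) = √(1063 - 3220/3) = √(-31/3) = I*√93/3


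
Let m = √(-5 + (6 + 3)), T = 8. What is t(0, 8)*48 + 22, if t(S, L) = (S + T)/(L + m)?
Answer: 302/5 ≈ 60.400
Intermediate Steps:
m = 2 (m = √(-5 + 9) = √4 = 2)
t(S, L) = (8 + S)/(2 + L) (t(S, L) = (S + 8)/(L + 2) = (8 + S)/(2 + L))
t(0, 8)*48 + 22 = ((8 + 0)/(2 + 8))*48 + 22 = (8/10)*48 + 22 = ((⅒)*8)*48 + 22 = (⅘)*48 + 22 = 192/5 + 22 = 302/5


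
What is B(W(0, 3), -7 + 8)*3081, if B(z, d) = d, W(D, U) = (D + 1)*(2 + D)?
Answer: 3081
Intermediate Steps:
W(D, U) = (1 + D)*(2 + D)
B(W(0, 3), -7 + 8)*3081 = (-7 + 8)*3081 = 1*3081 = 3081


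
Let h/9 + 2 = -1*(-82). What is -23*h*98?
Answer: -1622880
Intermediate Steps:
h = 720 (h = -18 + 9*(-1*(-82)) = -18 + 9*82 = -18 + 738 = 720)
-23*h*98 = -23*720*98 = -16560*98 = -1622880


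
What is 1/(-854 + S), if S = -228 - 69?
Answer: -1/1151 ≈ -0.00086881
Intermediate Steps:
S = -297
1/(-854 + S) = 1/(-854 - 297) = 1/(-1151) = -1/1151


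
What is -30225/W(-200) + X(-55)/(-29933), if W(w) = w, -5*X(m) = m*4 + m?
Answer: 36188557/239464 ≈ 151.12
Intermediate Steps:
X(m) = -m (X(m) = -(m*4 + m)/5 = -(4*m + m)/5 = -m)
-30225/W(-200) + X(-55)/(-29933) = -30225/(-200) - 1*(-55)/(-29933) = -30225*(-1/200) + 55*(-1/29933) = 1209/8 - 55/29933 = 36188557/239464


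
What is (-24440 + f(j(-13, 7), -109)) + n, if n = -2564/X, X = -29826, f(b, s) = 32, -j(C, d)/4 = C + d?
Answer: -363995222/14913 ≈ -24408.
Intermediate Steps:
j(C, d) = -4*C - 4*d (j(C, d) = -4*(C + d) = -4*C - 4*d)
n = 1282/14913 (n = -2564/(-29826) = -2564*(-1/29826) = 1282/14913 ≈ 0.085965)
(-24440 + f(j(-13, 7), -109)) + n = (-24440 + 32) + 1282/14913 = -24408 + 1282/14913 = -363995222/14913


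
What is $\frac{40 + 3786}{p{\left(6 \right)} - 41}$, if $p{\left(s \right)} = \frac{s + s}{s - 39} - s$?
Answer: $- \frac{42086}{521} \approx -80.779$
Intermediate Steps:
$p{\left(s \right)} = - s + \frac{2 s}{-39 + s}$ ($p{\left(s \right)} = \frac{2 s}{-39 + s} - s = - s + \frac{2 s}{-39 + s}$)
$\frac{40 + 3786}{p{\left(6 \right)} - 41} = \frac{40 + 3786}{\frac{6 \left(41 - 6\right)}{-39 + 6} - 41} = \frac{3826}{\frac{6 \left(41 - 6\right)}{-33} - 41} = \frac{3826}{6 \left(- \frac{1}{33}\right) 35 - 41} = \frac{3826}{- \frac{70}{11} - 41} = \frac{3826}{- \frac{521}{11}} = 3826 \left(- \frac{11}{521}\right) = - \frac{42086}{521}$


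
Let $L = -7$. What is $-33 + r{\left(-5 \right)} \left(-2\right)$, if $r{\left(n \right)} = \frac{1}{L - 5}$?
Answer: $- \frac{197}{6} \approx -32.833$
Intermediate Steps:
$r{\left(n \right)} = - \frac{1}{12}$ ($r{\left(n \right)} = \frac{1}{-7 - 5} = \frac{1}{-12} = - \frac{1}{12}$)
$-33 + r{\left(-5 \right)} \left(-2\right) = -33 - - \frac{1}{6} = -33 + \frac{1}{6} = - \frac{197}{6}$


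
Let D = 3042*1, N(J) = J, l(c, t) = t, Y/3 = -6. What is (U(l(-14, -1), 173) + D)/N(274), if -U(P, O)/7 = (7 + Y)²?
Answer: 2195/274 ≈ 8.0110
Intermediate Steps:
Y = -18 (Y = 3*(-6) = -18)
U(P, O) = -847 (U(P, O) = -7*(7 - 18)² = -7*(-11)² = -7*121 = -847)
D = 3042
(U(l(-14, -1), 173) + D)/N(274) = (-847 + 3042)/274 = 2195*(1/274) = 2195/274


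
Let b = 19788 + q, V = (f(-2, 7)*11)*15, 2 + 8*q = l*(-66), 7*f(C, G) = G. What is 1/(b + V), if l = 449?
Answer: 2/32497 ≈ 6.1544e-5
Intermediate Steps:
f(C, G) = G/7
q = -7409/2 (q = -1/4 + (449*(-66))/8 = -1/4 + (1/8)*(-29634) = -1/4 - 14817/4 = -7409/2 ≈ -3704.5)
V = 165 (V = (((1/7)*7)*11)*15 = (1*11)*15 = 11*15 = 165)
b = 32167/2 (b = 19788 - 7409/2 = 32167/2 ≈ 16084.)
1/(b + V) = 1/(32167/2 + 165) = 1/(32497/2) = 2/32497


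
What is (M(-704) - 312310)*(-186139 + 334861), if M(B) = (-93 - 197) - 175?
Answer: -46516523550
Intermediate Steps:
M(B) = -465 (M(B) = -290 - 175 = -465)
(M(-704) - 312310)*(-186139 + 334861) = (-465 - 312310)*(-186139 + 334861) = -312775*148722 = -46516523550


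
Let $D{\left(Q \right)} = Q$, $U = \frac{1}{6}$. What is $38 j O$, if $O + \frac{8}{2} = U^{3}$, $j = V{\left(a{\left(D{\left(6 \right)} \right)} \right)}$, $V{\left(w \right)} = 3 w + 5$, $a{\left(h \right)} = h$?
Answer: $- \frac{377131}{108} \approx -3492.0$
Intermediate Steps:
$U = \frac{1}{6} \approx 0.16667$
$V{\left(w \right)} = 5 + 3 w$
$j = 23$ ($j = 5 + 3 \cdot 6 = 5 + 18 = 23$)
$O = - \frac{863}{216}$ ($O = -4 + \left(\frac{1}{6}\right)^{3} = -4 + \frac{1}{216} = - \frac{863}{216} \approx -3.9954$)
$38 j O = 38 \cdot 23 \left(- \frac{863}{216}\right) = 874 \left(- \frac{863}{216}\right) = - \frac{377131}{108}$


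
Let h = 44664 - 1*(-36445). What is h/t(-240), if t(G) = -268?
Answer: -81109/268 ≈ -302.65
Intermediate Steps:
h = 81109 (h = 44664 + 36445 = 81109)
h/t(-240) = 81109/(-268) = 81109*(-1/268) = -81109/268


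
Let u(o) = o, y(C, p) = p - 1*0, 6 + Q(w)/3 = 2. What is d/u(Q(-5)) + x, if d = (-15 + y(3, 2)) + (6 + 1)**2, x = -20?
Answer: -23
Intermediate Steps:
Q(w) = -12 (Q(w) = -18 + 3*2 = -18 + 6 = -12)
y(C, p) = p (y(C, p) = p + 0 = p)
d = 36 (d = (-15 + 2) + (6 + 1)**2 = -13 + 7**2 = -13 + 49 = 36)
d/u(Q(-5)) + x = 36/(-12) - 20 = -1/12*36 - 20 = -3 - 20 = -23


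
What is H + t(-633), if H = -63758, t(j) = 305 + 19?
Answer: -63434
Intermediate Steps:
t(j) = 324
H + t(-633) = -63758 + 324 = -63434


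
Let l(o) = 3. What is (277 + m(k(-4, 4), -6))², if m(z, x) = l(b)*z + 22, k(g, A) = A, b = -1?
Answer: 96721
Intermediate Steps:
m(z, x) = 22 + 3*z (m(z, x) = 3*z + 22 = 22 + 3*z)
(277 + m(k(-4, 4), -6))² = (277 + (22 + 3*4))² = (277 + (22 + 12))² = (277 + 34)² = 311² = 96721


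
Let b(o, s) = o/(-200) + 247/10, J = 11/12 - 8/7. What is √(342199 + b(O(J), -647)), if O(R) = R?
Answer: √241473043518/840 ≈ 585.00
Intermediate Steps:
J = -19/84 (J = 11*(1/12) - 8*⅐ = 11/12 - 8/7 = -19/84 ≈ -0.22619)
b(o, s) = 247/10 - o/200 (b(o, s) = o*(-1/200) + 247*(⅒) = -o/200 + 247/10 = 247/10 - o/200)
√(342199 + b(O(J), -647)) = √(342199 + (247/10 - 1/200*(-19/84))) = √(342199 + (247/10 + 19/16800)) = √(342199 + 414979/16800) = √(5749358179/16800) = √241473043518/840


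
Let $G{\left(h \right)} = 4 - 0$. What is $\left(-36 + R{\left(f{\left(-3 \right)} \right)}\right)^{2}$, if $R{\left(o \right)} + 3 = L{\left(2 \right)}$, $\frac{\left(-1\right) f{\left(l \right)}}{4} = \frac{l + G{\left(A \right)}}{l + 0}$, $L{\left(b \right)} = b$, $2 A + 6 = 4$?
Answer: $1369$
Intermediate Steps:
$A = -1$ ($A = -3 + \frac{1}{2} \cdot 4 = -3 + 2 = -1$)
$G{\left(h \right)} = 4$ ($G{\left(h \right)} = 4 + 0 = 4$)
$f{\left(l \right)} = - \frac{4 \left(4 + l\right)}{l}$ ($f{\left(l \right)} = - 4 \frac{l + 4}{l + 0} = - 4 \frac{4 + l}{l} = - \frac{4 \left(4 + l\right)}{l}$)
$R{\left(o \right)} = -1$ ($R{\left(o \right)} = -3 + 2 = -1$)
$\left(-36 + R{\left(f{\left(-3 \right)} \right)}\right)^{2} = \left(-36 - 1\right)^{2} = \left(-37\right)^{2} = 1369$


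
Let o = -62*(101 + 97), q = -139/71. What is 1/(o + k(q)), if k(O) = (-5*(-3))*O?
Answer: -71/873681 ≈ -8.1265e-5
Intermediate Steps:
q = -139/71 (q = -139*1/71 = -139/71 ≈ -1.9577)
k(O) = 15*O
o = -12276 (o = -62*198 = -12276)
1/(o + k(q)) = 1/(-12276 + 15*(-139/71)) = 1/(-12276 - 2085/71) = 1/(-873681/71) = -71/873681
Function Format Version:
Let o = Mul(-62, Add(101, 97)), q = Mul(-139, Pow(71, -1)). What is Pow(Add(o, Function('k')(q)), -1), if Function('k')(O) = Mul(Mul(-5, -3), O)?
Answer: Rational(-71, 873681) ≈ -8.1265e-5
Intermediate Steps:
q = Rational(-139, 71) (q = Mul(-139, Rational(1, 71)) = Rational(-139, 71) ≈ -1.9577)
Function('k')(O) = Mul(15, O)
o = -12276 (o = Mul(-62, 198) = -12276)
Pow(Add(o, Function('k')(q)), -1) = Pow(Add(-12276, Mul(15, Rational(-139, 71))), -1) = Pow(Add(-12276, Rational(-2085, 71)), -1) = Pow(Rational(-873681, 71), -1) = Rational(-71, 873681)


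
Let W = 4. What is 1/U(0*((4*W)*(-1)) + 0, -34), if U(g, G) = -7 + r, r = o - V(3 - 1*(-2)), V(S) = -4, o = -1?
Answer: -¼ ≈ -0.25000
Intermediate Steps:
r = 3 (r = -1 - 1*(-4) = -1 + 4 = 3)
U(g, G) = -4 (U(g, G) = -7 + 3 = -4)
1/U(0*((4*W)*(-1)) + 0, -34) = 1/(-4) = -¼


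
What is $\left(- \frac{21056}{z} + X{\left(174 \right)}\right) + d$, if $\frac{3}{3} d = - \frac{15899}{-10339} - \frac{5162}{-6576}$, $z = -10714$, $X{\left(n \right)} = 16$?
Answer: $\frac{3694636769627}{182109243624} \approx 20.288$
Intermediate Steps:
$d = \frac{78960871}{33994632}$ ($d = - \frac{15899}{-10339} - \frac{5162}{-6576} = \left(-15899\right) \left(- \frac{1}{10339}\right) - - \frac{2581}{3288} = \frac{15899}{10339} + \frac{2581}{3288} = \frac{78960871}{33994632} \approx 2.3227$)
$\left(- \frac{21056}{z} + X{\left(174 \right)}\right) + d = \left(- \frac{21056}{-10714} + 16\right) + \frac{78960871}{33994632} = \left(\left(-21056\right) \left(- \frac{1}{10714}\right) + 16\right) + \frac{78960871}{33994632} = \left(\frac{10528}{5357} + 16\right) + \frac{78960871}{33994632} = \frac{96240}{5357} + \frac{78960871}{33994632} = \frac{3694636769627}{182109243624}$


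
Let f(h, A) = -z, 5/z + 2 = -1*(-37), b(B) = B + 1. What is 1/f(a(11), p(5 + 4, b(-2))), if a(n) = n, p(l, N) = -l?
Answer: -7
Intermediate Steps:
b(B) = 1 + B
z = ⅐ (z = 5/(-2 - 1*(-37)) = 5/(-2 + 37) = 5/35 = 5*(1/35) = ⅐ ≈ 0.14286)
f(h, A) = -⅐ (f(h, A) = -1*⅐ = -⅐)
1/f(a(11), p(5 + 4, b(-2))) = 1/(-⅐) = -7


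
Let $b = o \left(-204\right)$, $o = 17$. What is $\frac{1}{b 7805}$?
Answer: $- \frac{1}{27067740} \approx -3.6944 \cdot 10^{-8}$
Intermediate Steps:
$b = -3468$ ($b = 17 \left(-204\right) = -3468$)
$\frac{1}{b 7805} = \frac{1}{\left(-3468\right) 7805} = \left(- \frac{1}{3468}\right) \frac{1}{7805} = - \frac{1}{27067740}$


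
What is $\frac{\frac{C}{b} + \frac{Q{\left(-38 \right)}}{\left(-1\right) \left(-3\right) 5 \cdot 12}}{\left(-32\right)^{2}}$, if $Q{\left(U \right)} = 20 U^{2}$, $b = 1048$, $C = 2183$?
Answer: $\frac{1532959}{9658368} \approx 0.15872$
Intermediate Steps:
$\frac{\frac{C}{b} + \frac{Q{\left(-38 \right)}}{\left(-1\right) \left(-3\right) 5 \cdot 12}}{\left(-32\right)^{2}} = \frac{\frac{2183}{1048} + \frac{20 \left(-38\right)^{2}}{\left(-1\right) \left(-3\right) 5 \cdot 12}}{\left(-32\right)^{2}} = \frac{2183 \cdot \frac{1}{1048} + \frac{20 \cdot 1444}{3 \cdot 5 \cdot 12}}{1024} = \left(\frac{2183}{1048} + \frac{28880}{15 \cdot 12}\right) \frac{1}{1024} = \left(\frac{2183}{1048} + \frac{28880}{180}\right) \frac{1}{1024} = \left(\frac{2183}{1048} + 28880 \cdot \frac{1}{180}\right) \frac{1}{1024} = \left(\frac{2183}{1048} + \frac{1444}{9}\right) \frac{1}{1024} = \frac{1532959}{9432} \cdot \frac{1}{1024} = \frac{1532959}{9658368}$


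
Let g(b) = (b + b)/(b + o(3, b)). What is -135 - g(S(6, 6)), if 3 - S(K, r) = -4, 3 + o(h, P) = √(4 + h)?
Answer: -1271/9 + 14*√7/9 ≈ -137.11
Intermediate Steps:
o(h, P) = -3 + √(4 + h)
S(K, r) = 7 (S(K, r) = 3 - 1*(-4) = 3 + 4 = 7)
g(b) = 2*b/(-3 + b + √7) (g(b) = (b + b)/(b + (-3 + √(4 + 3))) = (2*b)/(b + (-3 + √7)) = (2*b)/(-3 + b + √7) = 2*b/(-3 + b + √7))
-135 - g(S(6, 6)) = -135 - 2*7/(-3 + 7 + √7) = -135 - 2*7/(4 + √7) = -135 - 14/(4 + √7)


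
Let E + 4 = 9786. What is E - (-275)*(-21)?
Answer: 4007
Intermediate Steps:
E = 9782 (E = -4 + 9786 = 9782)
E - (-275)*(-21) = 9782 - (-275)*(-21) = 9782 - 1*5775 = 9782 - 5775 = 4007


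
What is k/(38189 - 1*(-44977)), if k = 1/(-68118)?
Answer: -1/5665101588 ≈ -1.7652e-10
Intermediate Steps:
k = -1/68118 ≈ -1.4680e-5
k/(38189 - 1*(-44977)) = -1/(68118*(38189 - 1*(-44977))) = -1/(68118*(38189 + 44977)) = -1/68118/83166 = -1/68118*1/83166 = -1/5665101588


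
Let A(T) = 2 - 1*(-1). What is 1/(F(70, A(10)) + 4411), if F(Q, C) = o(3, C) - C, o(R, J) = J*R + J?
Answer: 1/4420 ≈ 0.00022624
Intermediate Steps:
A(T) = 3 (A(T) = 2 + 1 = 3)
o(R, J) = J + J*R
F(Q, C) = 3*C (F(Q, C) = C*(1 + 3) - C = C*4 - C = 4*C - C = 3*C)
1/(F(70, A(10)) + 4411) = 1/(3*3 + 4411) = 1/(9 + 4411) = 1/4420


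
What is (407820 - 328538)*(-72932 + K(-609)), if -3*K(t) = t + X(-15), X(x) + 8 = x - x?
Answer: -17297667478/3 ≈ -5.7659e+9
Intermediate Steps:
X(x) = -8 (X(x) = -8 + (x - x) = -8 + 0 = -8)
K(t) = 8/3 - t/3 (K(t) = -(t - 8)/3 = -(-8 + t)/3 = 8/3 - t/3)
(407820 - 328538)*(-72932 + K(-609)) = (407820 - 328538)*(-72932 + (8/3 - 1/3*(-609))) = 79282*(-72932 + (8/3 + 203)) = 79282*(-72932 + 617/3) = 79282*(-218179/3) = -17297667478/3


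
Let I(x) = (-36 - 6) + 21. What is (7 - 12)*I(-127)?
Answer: 105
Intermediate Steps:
I(x) = -21 (I(x) = -42 + 21 = -21)
(7 - 12)*I(-127) = (7 - 12)*(-21) = -5*(-21) = 105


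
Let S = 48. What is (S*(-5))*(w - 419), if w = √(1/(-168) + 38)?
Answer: 100560 - 20*√268086/7 ≈ 99081.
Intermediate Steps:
w = √268086/84 (w = √(-1/168 + 38) = √(6383/168) = √268086/84 ≈ 6.1639)
(S*(-5))*(w - 419) = (48*(-5))*(√268086/84 - 419) = -240*(-419 + √268086/84) = 100560 - 20*√268086/7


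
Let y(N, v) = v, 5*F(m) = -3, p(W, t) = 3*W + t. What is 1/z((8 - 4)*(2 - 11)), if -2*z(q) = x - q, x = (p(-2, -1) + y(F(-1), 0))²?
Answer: -2/85 ≈ -0.023529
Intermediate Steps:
p(W, t) = t + 3*W
F(m) = -⅗ (F(m) = (⅕)*(-3) = -⅗)
x = 49 (x = ((-1 + 3*(-2)) + 0)² = ((-1 - 6) + 0)² = (-7 + 0)² = (-7)² = 49)
z(q) = -49/2 + q/2 (z(q) = -(49 - q)/2 = -49/2 + q/2)
1/z((8 - 4)*(2 - 11)) = 1/(-49/2 + ((8 - 4)*(2 - 11))/2) = 1/(-49/2 + (4*(-9))/2) = 1/(-49/2 + (½)*(-36)) = 1/(-49/2 - 18) = 1/(-85/2) = -2/85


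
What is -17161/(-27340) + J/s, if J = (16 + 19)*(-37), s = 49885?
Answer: 164134237/272771180 ≈ 0.60173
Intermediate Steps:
J = -1295 (J = 35*(-37) = -1295)
-17161/(-27340) + J/s = -17161/(-27340) - 1295/49885 = -17161*(-1/27340) - 1295*1/49885 = 17161/27340 - 259/9977 = 164134237/272771180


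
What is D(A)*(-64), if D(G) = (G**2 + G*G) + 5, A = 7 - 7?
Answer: -320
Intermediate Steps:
A = 0
D(G) = 5 + 2*G**2 (D(G) = (G**2 + G**2) + 5 = 2*G**2 + 5 = 5 + 2*G**2)
D(A)*(-64) = (5 + 2*0**2)*(-64) = (5 + 2*0)*(-64) = (5 + 0)*(-64) = 5*(-64) = -320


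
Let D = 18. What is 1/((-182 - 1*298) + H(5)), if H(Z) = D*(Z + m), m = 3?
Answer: -1/336 ≈ -0.0029762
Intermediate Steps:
H(Z) = 54 + 18*Z (H(Z) = 18*(Z + 3) = 18*(3 + Z) = 54 + 18*Z)
1/((-182 - 1*298) + H(5)) = 1/((-182 - 1*298) + (54 + 18*5)) = 1/((-182 - 298) + (54 + 90)) = 1/(-480 + 144) = 1/(-336) = -1/336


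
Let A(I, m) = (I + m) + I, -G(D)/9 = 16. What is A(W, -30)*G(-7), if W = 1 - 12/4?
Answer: 4896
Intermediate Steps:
G(D) = -144 (G(D) = -9*16 = -144)
W = -2 (W = 1 - 12/4 = 1 - 4*¾ = 1 - 3 = -2)
A(I, m) = m + 2*I
A(W, -30)*G(-7) = (-30 + 2*(-2))*(-144) = (-30 - 4)*(-144) = -34*(-144) = 4896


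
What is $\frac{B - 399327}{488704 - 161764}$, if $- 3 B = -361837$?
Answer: $- \frac{209036}{245205} \approx -0.8525$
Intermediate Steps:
$B = \frac{361837}{3}$ ($B = \left(- \frac{1}{3}\right) \left(-361837\right) = \frac{361837}{3} \approx 1.2061 \cdot 10^{5}$)
$\frac{B - 399327}{488704 - 161764} = \frac{\frac{361837}{3} - 399327}{488704 - 161764} = - \frac{836144}{3 \cdot 326940} = \left(- \frac{836144}{3}\right) \frac{1}{326940} = - \frac{209036}{245205}$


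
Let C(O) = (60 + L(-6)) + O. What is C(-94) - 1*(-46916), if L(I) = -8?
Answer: 46874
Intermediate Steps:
C(O) = 52 + O (C(O) = (60 - 8) + O = 52 + O)
C(-94) - 1*(-46916) = (52 - 94) - 1*(-46916) = -42 + 46916 = 46874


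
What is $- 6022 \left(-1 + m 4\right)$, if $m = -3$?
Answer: $78286$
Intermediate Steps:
$- 6022 \left(-1 + m 4\right) = - 6022 \left(-1 - 12\right) = \left(-6022\right) \left(-13\right) = 78286$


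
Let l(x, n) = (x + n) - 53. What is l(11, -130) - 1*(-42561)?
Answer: 42389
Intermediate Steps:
l(x, n) = -53 + n + x (l(x, n) = (n + x) - 53 = -53 + n + x)
l(11, -130) - 1*(-42561) = (-53 - 130 + 11) - 1*(-42561) = -172 + 42561 = 42389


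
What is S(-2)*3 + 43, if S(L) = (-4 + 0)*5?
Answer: -17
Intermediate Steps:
S(L) = -20 (S(L) = -4*5 = -20)
S(-2)*3 + 43 = -20*3 + 43 = -60 + 43 = -17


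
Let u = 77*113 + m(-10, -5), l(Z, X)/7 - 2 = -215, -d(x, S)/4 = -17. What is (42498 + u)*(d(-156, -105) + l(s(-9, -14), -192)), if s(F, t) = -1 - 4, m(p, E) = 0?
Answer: -72856177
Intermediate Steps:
s(F, t) = -5
d(x, S) = 68 (d(x, S) = -4*(-17) = 68)
l(Z, X) = -1491 (l(Z, X) = 14 + 7*(-215) = 14 - 1505 = -1491)
u = 8701 (u = 77*113 + 0 = 8701 + 0 = 8701)
(42498 + u)*(d(-156, -105) + l(s(-9, -14), -192)) = (42498 + 8701)*(68 - 1491) = 51199*(-1423) = -72856177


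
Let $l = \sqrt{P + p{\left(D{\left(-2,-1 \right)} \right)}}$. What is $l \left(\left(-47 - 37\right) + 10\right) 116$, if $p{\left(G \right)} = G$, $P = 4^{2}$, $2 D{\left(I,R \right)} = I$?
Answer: $- 8584 \sqrt{15} \approx -33246.0$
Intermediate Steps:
$D{\left(I,R \right)} = \frac{I}{2}$
$P = 16$
$l = \sqrt{15}$ ($l = \sqrt{16 + \frac{1}{2} \left(-2\right)} = \sqrt{16 - 1} = \sqrt{15} \approx 3.873$)
$l \left(\left(-47 - 37\right) + 10\right) 116 = \sqrt{15} \left(\left(-47 - 37\right) + 10\right) 116 = \sqrt{15} \left(-84 + 10\right) 116 = \sqrt{15} \left(-74\right) 116 = - 74 \sqrt{15} \cdot 116 = - 8584 \sqrt{15}$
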